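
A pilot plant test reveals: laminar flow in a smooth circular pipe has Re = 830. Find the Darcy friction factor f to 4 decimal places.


f = 64 / Re
f = 64 / 830
f = 0.0771


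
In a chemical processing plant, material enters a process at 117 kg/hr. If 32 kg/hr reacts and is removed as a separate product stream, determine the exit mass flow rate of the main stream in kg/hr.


Steady-state mass balance on the main outlet: F_out = F_in - F_removed
F_out = 117 - 32
F_out = 85 kg/hr


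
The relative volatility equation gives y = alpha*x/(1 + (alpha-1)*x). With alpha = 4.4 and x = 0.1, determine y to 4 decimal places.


y = alpha*x / (1 + (alpha-1)*x)
y = 4.4*0.1 / (1 + (4.4-1)*0.1)
y = 0.44 / (1 + 0.34)
y = 0.44 / 1.34
y = 0.3284


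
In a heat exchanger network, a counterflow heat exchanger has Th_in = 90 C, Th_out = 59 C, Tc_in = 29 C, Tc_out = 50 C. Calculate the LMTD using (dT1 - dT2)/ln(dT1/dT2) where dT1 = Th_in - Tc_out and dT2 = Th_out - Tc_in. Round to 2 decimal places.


dT1 = Th_in - Tc_out = 90 - 50 = 40
dT2 = Th_out - Tc_in = 59 - 29 = 30
LMTD = (dT1 - dT2) / ln(dT1/dT2)
LMTD = (40 - 30) / ln(40/30)
LMTD = 34.76 K


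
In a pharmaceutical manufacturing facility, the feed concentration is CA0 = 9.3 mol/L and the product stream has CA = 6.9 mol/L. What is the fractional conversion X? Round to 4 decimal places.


X = (CA0 - CA) / CA0
X = (9.3 - 6.9) / 9.3
X = 2.4 / 9.3
X = 0.2581


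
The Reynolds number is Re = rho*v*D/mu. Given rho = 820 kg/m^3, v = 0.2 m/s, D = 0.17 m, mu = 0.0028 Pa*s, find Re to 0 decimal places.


Re = rho * v * D / mu
Re = 820 * 0.2 * 0.17 / 0.0028
Re = 27.88 / 0.0028
Re = 9957


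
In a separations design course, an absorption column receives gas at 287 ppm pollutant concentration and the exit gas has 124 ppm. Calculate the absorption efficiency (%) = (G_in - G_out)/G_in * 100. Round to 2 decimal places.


Efficiency = (G_in - G_out) / G_in * 100%
Efficiency = (287 - 124) / 287 * 100
Efficiency = 163 / 287 * 100
Efficiency = 56.79%


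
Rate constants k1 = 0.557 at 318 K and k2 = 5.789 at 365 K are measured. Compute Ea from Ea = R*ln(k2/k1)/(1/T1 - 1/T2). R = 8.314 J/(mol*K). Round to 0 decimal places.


Ea = R * ln(k2/k1) / (1/T1 - 1/T2)
ln(k2/k1) = ln(5.789/0.557) = 2.3411496
1/T1 - 1/T2 = 1/318 - 1/365 = 0.000404928061
Ea = 8.314 * 2.3411496 / 0.000404928061
Ea = 48069 J/mol


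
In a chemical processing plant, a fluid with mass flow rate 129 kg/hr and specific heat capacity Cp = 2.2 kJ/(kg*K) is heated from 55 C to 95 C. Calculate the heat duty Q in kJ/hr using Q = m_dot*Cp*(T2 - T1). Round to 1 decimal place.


Q = m_dot * Cp * (T2 - T1)
Q = 129 * 2.2 * (95 - 55)
Q = 129 * 2.2 * 40
Q = 11352.0 kJ/hr


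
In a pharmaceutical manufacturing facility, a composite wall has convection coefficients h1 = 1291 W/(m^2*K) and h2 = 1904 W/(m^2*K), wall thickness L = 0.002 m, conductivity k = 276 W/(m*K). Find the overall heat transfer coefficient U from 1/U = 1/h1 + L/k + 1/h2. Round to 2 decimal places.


1/U = 1/h1 + L/k + 1/h2
1/U = 1/1291 + 0.002/276 + 1/1904
1/U = 0.0007745933 + 7.2464e-06 + 0.0005252101
1/U = 0.0013070498
U = 765.08 W/(m^2*K)


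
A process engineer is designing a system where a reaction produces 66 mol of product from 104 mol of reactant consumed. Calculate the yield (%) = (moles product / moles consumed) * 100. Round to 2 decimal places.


Yield = (moles product / moles consumed) * 100%
Yield = (66 / 104) * 100
Yield = 0.6346 * 100
Yield = 63.46%


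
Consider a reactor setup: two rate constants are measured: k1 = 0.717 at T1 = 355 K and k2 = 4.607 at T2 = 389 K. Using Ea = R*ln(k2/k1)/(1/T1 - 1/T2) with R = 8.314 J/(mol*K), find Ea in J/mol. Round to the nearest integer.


Ea = R * ln(k2/k1) / (1/T1 - 1/T2)
ln(k2/k1) = ln(4.607/0.717) = 1.8602563
1/T1 - 1/T2 = 1/355 - 1/389 = 0.000246207321
Ea = 8.314 * 1.8602563 / 0.000246207321
Ea = 62818 J/mol


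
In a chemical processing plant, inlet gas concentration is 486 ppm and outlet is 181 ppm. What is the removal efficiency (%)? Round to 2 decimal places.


Efficiency = (G_in - G_out) / G_in * 100%
Efficiency = (486 - 181) / 486 * 100
Efficiency = 305 / 486 * 100
Efficiency = 62.76%


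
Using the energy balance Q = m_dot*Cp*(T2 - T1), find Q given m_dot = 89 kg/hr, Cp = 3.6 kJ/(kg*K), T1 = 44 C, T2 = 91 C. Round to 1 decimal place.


Q = m_dot * Cp * (T2 - T1)
Q = 89 * 3.6 * (91 - 44)
Q = 89 * 3.6 * 47
Q = 15058.8 kJ/hr


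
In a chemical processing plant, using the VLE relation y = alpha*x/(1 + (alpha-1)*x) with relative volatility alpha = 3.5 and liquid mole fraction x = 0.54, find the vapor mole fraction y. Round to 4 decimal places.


y = alpha*x / (1 + (alpha-1)*x)
y = 3.5*0.54 / (1 + (3.5-1)*0.54)
y = 1.89 / (1 + 1.35)
y = 1.89 / 2.35
y = 0.8043


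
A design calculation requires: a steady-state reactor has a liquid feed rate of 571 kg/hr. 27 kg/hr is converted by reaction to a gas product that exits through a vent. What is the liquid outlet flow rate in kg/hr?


Steady-state mass balance on the main outlet: F_out = F_in - F_removed
F_out = 571 - 27
F_out = 544 kg/hr


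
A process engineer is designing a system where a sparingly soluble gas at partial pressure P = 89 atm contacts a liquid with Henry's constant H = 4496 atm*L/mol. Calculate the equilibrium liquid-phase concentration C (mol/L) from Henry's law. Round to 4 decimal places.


C = P / H
C = 89 / 4496
C = 0.0198 mol/L


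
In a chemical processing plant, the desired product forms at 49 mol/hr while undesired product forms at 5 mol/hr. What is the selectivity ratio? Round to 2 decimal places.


S = desired product rate / undesired product rate
S = 49 / 5
S = 9.80


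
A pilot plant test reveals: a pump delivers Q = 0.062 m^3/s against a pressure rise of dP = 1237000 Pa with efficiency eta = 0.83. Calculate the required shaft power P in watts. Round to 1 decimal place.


P = Q * dP / eta
P = 0.062 * 1237000 / 0.83
P = 76694.0 / 0.83
P = 92402.4 W


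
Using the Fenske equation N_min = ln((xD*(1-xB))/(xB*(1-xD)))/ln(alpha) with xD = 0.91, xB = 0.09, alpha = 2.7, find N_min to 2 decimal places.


N_min = ln((xD*(1-xB))/(xB*(1-xD))) / ln(alpha)
Numerator inside ln: 0.8281 / 0.0081 = 102.234568
ln(102.234568) = 4.62727
ln(alpha) = ln(2.7) = 0.993252
N_min = 4.62727 / 0.993252 = 4.66


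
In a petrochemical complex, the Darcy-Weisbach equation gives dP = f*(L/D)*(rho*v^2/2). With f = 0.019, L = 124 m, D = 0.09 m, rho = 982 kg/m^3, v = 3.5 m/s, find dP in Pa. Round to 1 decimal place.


dP = f * (L/D) * (rho*v^2/2)
dP = 0.019 * (124/0.09) * (982*3.5^2/2)
L/D = 1377.77777778
rho*v^2/2 = 982*12.25/2 = 6014.75
dP = 0.019 * 1377.77777778 * 6014.75
dP = 157452.8 Pa


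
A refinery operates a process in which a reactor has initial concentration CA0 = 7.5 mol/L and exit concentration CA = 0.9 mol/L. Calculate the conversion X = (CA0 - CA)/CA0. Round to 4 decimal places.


X = (CA0 - CA) / CA0
X = (7.5 - 0.9) / 7.5
X = 6.6 / 7.5
X = 0.8800


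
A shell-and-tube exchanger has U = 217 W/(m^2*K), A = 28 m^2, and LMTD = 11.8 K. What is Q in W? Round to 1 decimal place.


Q = U * A * LMTD
Q = 217 * 28 * 11.8
Q = 71696.8 W


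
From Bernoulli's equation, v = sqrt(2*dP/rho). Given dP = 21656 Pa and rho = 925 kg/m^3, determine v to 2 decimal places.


v = sqrt(2*dP/rho)
v = sqrt(2*21656/925)
v = sqrt(46.823784)
v = 6.84 m/s


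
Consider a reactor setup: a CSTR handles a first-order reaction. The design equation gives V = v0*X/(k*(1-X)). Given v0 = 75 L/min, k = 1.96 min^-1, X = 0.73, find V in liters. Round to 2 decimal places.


V = v0 * X / (k * (1 - X))
V = 75 * 0.73 / (1.96 * (1 - 0.73))
V = 54.75 / (1.96 * 0.27)
V = 54.75 / 0.5292
V = 103.46 L


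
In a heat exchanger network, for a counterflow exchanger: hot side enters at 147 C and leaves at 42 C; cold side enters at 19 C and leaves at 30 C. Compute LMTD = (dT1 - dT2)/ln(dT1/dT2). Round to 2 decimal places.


dT1 = Th_in - Tc_out = 147 - 30 = 117
dT2 = Th_out - Tc_in = 42 - 19 = 23
LMTD = (dT1 - dT2) / ln(dT1/dT2)
LMTD = (117 - 23) / ln(117/23)
LMTD = 57.79 K


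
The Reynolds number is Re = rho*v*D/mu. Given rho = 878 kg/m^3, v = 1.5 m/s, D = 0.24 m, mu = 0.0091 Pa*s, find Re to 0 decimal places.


Re = rho * v * D / mu
Re = 878 * 1.5 * 0.24 / 0.0091
Re = 316.08 / 0.0091
Re = 34734


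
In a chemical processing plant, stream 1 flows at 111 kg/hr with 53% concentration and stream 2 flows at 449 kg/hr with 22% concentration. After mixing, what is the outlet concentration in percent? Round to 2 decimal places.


Mass balance on solute: F1*x1 + F2*x2 = F3*x3
F3 = F1 + F2 = 111 + 449 = 560 kg/hr
x3 = (F1*x1 + F2*x2)/F3
x3 = (111*0.53 + 449*0.22) / 560
x3 = 28.14%


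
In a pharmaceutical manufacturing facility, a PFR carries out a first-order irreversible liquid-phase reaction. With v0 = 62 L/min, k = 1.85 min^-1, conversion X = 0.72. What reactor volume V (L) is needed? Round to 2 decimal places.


V = (v0/k) * ln(1/(1-X))
V = (62/1.85) * ln(1/(1-0.72))
V = 33.513514 * ln(3.571429)
V = 33.513514 * 1.272966
V = 42.66 L


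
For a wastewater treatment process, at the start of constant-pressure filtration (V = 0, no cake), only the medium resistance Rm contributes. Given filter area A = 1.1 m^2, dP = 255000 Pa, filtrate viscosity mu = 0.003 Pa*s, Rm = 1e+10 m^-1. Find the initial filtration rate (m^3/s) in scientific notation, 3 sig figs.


rate = A * dP / (mu * Rm)
rate = 1.1 * 255000 / (0.003 * 1e+10)
rate = 280500.0 / 3.000e+07
rate = 9.35e-03 m^3/s


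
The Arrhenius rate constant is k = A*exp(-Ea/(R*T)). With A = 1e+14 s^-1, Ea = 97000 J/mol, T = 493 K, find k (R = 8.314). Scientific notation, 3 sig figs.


k = A * exp(-Ea/(R*T))
k = 1e+14 * exp(-97000 / (8.314 * 493))
k = 1e+14 * exp(-23.665452)
k = 5.28e+03


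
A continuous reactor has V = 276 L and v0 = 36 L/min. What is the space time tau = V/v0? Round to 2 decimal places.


tau = V / v0
tau = 276 / 36
tau = 7.67 min


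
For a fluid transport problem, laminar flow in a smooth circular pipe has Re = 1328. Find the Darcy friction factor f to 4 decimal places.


f = 64 / Re
f = 64 / 1328
f = 0.0482


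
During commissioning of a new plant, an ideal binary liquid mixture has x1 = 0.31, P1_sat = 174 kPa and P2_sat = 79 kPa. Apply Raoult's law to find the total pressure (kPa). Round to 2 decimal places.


P = x1*P1_sat + x2*P2_sat
x2 = 1 - x1 = 1 - 0.31 = 0.69
P = 0.31*174 + 0.69*79
P = 53.94 + 54.51
P = 108.45 kPa


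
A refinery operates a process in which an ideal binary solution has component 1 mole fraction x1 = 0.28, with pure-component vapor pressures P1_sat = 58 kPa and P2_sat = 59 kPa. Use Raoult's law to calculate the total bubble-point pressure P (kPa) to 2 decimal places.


P = x1*P1_sat + x2*P2_sat
x2 = 1 - x1 = 1 - 0.28 = 0.72
P = 0.28*58 + 0.72*59
P = 16.24 + 42.48
P = 58.72 kPa


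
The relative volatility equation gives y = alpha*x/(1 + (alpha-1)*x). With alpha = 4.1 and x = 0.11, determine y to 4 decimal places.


y = alpha*x / (1 + (alpha-1)*x)
y = 4.1*0.11 / (1 + (4.1-1)*0.11)
y = 0.451 / (1 + 0.341)
y = 0.451 / 1.341
y = 0.3363


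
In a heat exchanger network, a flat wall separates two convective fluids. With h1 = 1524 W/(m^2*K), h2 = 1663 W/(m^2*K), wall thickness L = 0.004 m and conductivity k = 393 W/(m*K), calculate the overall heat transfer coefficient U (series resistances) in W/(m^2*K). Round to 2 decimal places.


1/U = 1/h1 + L/k + 1/h2
1/U = 1/1524 + 0.004/393 + 1/1663
1/U = 0.000656168 + 1.01781e-05 + 0.0006013229
1/U = 0.001267669
U = 788.85 W/(m^2*K)


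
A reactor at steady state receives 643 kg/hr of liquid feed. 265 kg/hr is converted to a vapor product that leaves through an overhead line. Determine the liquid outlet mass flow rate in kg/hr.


Steady-state mass balance on the main outlet: F_out = F_in - F_removed
F_out = 643 - 265
F_out = 378 kg/hr


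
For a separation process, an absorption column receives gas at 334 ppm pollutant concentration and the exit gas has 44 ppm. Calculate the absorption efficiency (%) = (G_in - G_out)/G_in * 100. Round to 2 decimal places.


Efficiency = (G_in - G_out) / G_in * 100%
Efficiency = (334 - 44) / 334 * 100
Efficiency = 290 / 334 * 100
Efficiency = 86.83%


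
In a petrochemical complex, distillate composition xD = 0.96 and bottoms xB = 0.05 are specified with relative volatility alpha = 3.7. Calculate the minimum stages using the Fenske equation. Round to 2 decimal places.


N_min = ln((xD*(1-xB))/(xB*(1-xD))) / ln(alpha)
Numerator inside ln: 0.912 / 0.002 = 456.0
ln(456.0) = 6.122493
ln(alpha) = ln(3.7) = 1.308333
N_min = 6.122493 / 1.308333 = 4.68


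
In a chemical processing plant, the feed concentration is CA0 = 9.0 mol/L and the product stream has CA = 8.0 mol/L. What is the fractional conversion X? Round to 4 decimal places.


X = (CA0 - CA) / CA0
X = (9.0 - 8.0) / 9.0
X = 1.0 / 9.0
X = 0.1111


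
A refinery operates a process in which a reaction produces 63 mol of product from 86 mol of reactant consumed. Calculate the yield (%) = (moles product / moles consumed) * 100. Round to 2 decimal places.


Yield = (moles product / moles consumed) * 100%
Yield = (63 / 86) * 100
Yield = 0.7326 * 100
Yield = 73.26%


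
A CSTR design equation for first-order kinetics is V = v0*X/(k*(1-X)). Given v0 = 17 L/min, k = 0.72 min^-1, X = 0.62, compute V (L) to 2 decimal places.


V = v0 * X / (k * (1 - X))
V = 17 * 0.62 / (0.72 * (1 - 0.62))
V = 10.54 / (0.72 * 0.38)
V = 10.54 / 0.2736
V = 38.52 L


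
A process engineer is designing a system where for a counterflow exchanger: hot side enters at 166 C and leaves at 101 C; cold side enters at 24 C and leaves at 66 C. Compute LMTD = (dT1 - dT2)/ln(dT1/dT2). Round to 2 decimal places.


dT1 = Th_in - Tc_out = 166 - 66 = 100
dT2 = Th_out - Tc_in = 101 - 24 = 77
LMTD = (dT1 - dT2) / ln(dT1/dT2)
LMTD = (100 - 77) / ln(100/77)
LMTD = 88.00 K


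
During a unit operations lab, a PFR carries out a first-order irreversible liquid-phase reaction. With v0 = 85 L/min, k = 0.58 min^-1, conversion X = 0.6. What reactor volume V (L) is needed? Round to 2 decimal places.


V = (v0/k) * ln(1/(1-X))
V = (85/0.58) * ln(1/(1-0.6))
V = 146.551724 * ln(2.5)
V = 146.551724 * 0.916291
V = 134.28 L


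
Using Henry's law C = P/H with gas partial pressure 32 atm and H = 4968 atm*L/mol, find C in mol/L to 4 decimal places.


C = P / H
C = 32 / 4968
C = 0.0064 mol/L


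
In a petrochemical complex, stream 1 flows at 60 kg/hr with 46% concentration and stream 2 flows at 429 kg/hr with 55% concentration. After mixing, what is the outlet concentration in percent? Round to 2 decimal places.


Mass balance on solute: F1*x1 + F2*x2 = F3*x3
F3 = F1 + F2 = 60 + 429 = 489 kg/hr
x3 = (F1*x1 + F2*x2)/F3
x3 = (60*0.46 + 429*0.55) / 489
x3 = 53.90%


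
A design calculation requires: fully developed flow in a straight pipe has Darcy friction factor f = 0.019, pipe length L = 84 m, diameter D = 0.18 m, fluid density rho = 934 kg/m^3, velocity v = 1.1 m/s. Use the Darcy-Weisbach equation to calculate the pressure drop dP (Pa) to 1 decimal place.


dP = f * (L/D) * (rho*v^2/2)
dP = 0.019 * (84/0.18) * (934*1.1^2/2)
L/D = 466.66666667
rho*v^2/2 = 934*1.21/2 = 565.07
dP = 0.019 * 466.66666667 * 565.07
dP = 5010.3 Pa


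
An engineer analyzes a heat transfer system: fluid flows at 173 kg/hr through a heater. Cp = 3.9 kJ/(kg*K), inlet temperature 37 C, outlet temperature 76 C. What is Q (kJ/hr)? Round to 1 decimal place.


Q = m_dot * Cp * (T2 - T1)
Q = 173 * 3.9 * (76 - 37)
Q = 173 * 3.9 * 39
Q = 26313.3 kJ/hr


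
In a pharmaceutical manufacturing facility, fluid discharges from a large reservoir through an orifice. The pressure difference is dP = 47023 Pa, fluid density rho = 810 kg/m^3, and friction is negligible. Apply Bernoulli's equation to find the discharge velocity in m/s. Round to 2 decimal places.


v = sqrt(2*dP/rho)
v = sqrt(2*47023/810)
v = sqrt(116.106173)
v = 10.78 m/s


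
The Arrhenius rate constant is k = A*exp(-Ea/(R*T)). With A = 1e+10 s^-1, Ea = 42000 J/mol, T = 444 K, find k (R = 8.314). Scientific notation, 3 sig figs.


k = A * exp(-Ea/(R*T))
k = 1e+10 * exp(-42000 / (8.314 * 444))
k = 1e+10 * exp(-11.377748)
k = 1.14e+05


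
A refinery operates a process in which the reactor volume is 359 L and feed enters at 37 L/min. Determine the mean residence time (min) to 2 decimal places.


tau = V / v0
tau = 359 / 37
tau = 9.70 min


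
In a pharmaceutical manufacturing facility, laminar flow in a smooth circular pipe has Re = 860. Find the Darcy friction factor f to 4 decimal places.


f = 64 / Re
f = 64 / 860
f = 0.0744


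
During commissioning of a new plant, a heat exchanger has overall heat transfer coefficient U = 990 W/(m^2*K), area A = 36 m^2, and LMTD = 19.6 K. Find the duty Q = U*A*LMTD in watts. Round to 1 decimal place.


Q = U * A * LMTD
Q = 990 * 36 * 19.6
Q = 698544.0 W


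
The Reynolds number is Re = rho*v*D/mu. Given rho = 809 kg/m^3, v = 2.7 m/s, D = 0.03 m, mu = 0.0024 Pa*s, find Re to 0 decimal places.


Re = rho * v * D / mu
Re = 809 * 2.7 * 0.03 / 0.0024
Re = 65.529 / 0.0024
Re = 27304


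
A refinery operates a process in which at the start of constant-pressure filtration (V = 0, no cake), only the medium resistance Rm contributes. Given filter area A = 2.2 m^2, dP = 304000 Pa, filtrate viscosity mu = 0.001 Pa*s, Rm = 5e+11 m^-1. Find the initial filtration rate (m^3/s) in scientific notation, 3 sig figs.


rate = A * dP / (mu * Rm)
rate = 2.2 * 304000 / (0.001 * 5e+11)
rate = 668800.0 / 5.000e+08
rate = 1.34e-03 m^3/s


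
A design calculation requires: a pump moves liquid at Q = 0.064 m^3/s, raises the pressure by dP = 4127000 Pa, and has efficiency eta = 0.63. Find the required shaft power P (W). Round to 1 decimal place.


P = Q * dP / eta
P = 0.064 * 4127000 / 0.63
P = 264128.0 / 0.63
P = 419250.8 W


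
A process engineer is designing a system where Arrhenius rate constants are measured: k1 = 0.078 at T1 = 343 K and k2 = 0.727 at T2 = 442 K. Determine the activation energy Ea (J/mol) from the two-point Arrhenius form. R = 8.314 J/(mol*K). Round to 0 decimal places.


Ea = R * ln(k2/k1) / (1/T1 - 1/T2)
ln(k2/k1) = ln(0.727/0.078) = 2.2322177
1/T1 - 1/T2 = 1/343 - 1/442 = 0.000653008456
Ea = 8.314 * 2.2322177 / 0.000653008456
Ea = 28420 J/mol


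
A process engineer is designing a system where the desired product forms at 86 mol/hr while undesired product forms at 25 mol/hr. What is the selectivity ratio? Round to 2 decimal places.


S = desired product rate / undesired product rate
S = 86 / 25
S = 3.44


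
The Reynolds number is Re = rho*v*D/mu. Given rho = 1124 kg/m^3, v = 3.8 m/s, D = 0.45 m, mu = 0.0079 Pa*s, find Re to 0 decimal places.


Re = rho * v * D / mu
Re = 1124 * 3.8 * 0.45 / 0.0079
Re = 1922.04 / 0.0079
Re = 243296


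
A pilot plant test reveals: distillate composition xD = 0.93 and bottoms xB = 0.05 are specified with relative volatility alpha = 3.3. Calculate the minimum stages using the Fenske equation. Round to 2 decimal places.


N_min = ln((xD*(1-xB))/(xB*(1-xD))) / ln(alpha)
Numerator inside ln: 0.8835 / 0.0035 = 252.428571
ln(252.428571) = 5.531128
ln(alpha) = ln(3.3) = 1.193922
N_min = 5.531128 / 1.193922 = 4.63


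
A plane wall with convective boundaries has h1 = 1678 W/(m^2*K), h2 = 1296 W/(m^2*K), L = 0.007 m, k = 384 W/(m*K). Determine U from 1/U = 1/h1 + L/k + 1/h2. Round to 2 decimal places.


1/U = 1/h1 + L/k + 1/h2
1/U = 1/1678 + 0.007/384 + 1/1296
1/U = 0.0005959476 + 1.82292e-05 + 0.0007716049
1/U = 0.0013857817
U = 721.61 W/(m^2*K)


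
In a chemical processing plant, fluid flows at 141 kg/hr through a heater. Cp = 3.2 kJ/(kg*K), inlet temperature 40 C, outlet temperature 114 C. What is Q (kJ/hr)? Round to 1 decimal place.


Q = m_dot * Cp * (T2 - T1)
Q = 141 * 3.2 * (114 - 40)
Q = 141 * 3.2 * 74
Q = 33388.8 kJ/hr


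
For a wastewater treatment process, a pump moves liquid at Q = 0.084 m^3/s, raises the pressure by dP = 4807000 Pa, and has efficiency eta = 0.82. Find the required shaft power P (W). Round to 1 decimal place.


P = Q * dP / eta
P = 0.084 * 4807000 / 0.82
P = 403788.0 / 0.82
P = 492424.4 W


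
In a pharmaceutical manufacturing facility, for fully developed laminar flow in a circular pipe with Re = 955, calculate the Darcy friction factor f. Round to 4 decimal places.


f = 64 / Re
f = 64 / 955
f = 0.0670


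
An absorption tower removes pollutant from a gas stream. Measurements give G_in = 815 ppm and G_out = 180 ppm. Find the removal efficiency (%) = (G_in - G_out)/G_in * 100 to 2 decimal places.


Efficiency = (G_in - G_out) / G_in * 100%
Efficiency = (815 - 180) / 815 * 100
Efficiency = 635 / 815 * 100
Efficiency = 77.91%


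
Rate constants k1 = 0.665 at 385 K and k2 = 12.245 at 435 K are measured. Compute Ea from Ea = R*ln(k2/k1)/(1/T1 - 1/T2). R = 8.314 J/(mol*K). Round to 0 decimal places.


Ea = R * ln(k2/k1) / (1/T1 - 1/T2)
ln(k2/k1) = ln(12.245/0.665) = 2.9130859
1/T1 - 1/T2 = 1/385 - 1/435 = 0.000298552023
Ea = 8.314 * 2.9130859 / 0.000298552023
Ea = 81123 J/mol


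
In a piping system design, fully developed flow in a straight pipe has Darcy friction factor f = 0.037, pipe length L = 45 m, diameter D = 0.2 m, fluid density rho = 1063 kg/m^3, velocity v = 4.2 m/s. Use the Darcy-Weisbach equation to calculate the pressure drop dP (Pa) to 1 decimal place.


dP = f * (L/D) * (rho*v^2/2)
dP = 0.037 * (45/0.2) * (1063*4.2^2/2)
L/D = 225.0
rho*v^2/2 = 1063*17.64/2 = 9375.66
dP = 0.037 * 225.0 * 9375.66
dP = 78052.4 Pa


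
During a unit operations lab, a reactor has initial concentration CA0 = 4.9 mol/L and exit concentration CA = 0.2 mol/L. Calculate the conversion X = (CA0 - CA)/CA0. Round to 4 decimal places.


X = (CA0 - CA) / CA0
X = (4.9 - 0.2) / 4.9
X = 4.7 / 4.9
X = 0.9592


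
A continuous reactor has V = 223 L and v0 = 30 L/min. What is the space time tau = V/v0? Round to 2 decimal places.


tau = V / v0
tau = 223 / 30
tau = 7.43 min


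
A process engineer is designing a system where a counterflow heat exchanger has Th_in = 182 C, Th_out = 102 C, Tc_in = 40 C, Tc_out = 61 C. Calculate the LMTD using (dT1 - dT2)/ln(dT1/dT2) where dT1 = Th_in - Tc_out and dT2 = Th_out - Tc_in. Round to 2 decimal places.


dT1 = Th_in - Tc_out = 182 - 61 = 121
dT2 = Th_out - Tc_in = 102 - 40 = 62
LMTD = (dT1 - dT2) / ln(dT1/dT2)
LMTD = (121 - 62) / ln(121/62)
LMTD = 88.24 K


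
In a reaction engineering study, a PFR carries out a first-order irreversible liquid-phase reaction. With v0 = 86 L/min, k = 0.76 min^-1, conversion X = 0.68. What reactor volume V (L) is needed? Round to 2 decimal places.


V = (v0/k) * ln(1/(1-X))
V = (86/0.76) * ln(1/(1-0.68))
V = 113.157895 * ln(3.125)
V = 113.157895 * 1.139434
V = 128.94 L


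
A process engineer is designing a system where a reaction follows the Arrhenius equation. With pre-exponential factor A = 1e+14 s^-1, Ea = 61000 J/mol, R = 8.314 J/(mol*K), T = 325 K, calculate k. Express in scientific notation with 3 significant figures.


k = A * exp(-Ea/(R*T))
k = 1e+14 * exp(-61000 / (8.314 * 325))
k = 1e+14 * exp(-22.575452)
k = 1.57e+04


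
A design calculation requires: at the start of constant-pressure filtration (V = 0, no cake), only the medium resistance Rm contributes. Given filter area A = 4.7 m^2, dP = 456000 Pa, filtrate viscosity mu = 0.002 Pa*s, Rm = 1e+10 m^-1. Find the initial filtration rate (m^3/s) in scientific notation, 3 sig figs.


rate = A * dP / (mu * Rm)
rate = 4.7 * 456000 / (0.002 * 1e+10)
rate = 2143200.0 / 2.000e+07
rate = 1.07e-01 m^3/s


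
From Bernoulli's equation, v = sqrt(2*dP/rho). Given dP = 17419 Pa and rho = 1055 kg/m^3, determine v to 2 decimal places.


v = sqrt(2*dP/rho)
v = sqrt(2*17419/1055)
v = sqrt(33.021801)
v = 5.75 m/s


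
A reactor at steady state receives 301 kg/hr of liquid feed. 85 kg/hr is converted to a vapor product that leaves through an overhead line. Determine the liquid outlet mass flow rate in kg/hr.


Steady-state mass balance on the main outlet: F_out = F_in - F_removed
F_out = 301 - 85
F_out = 216 kg/hr


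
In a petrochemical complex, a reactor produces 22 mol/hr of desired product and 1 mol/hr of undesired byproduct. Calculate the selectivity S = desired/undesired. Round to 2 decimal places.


S = desired product rate / undesired product rate
S = 22 / 1
S = 22.00


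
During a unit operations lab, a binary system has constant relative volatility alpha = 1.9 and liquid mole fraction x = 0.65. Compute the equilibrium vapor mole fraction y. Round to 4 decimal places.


y = alpha*x / (1 + (alpha-1)*x)
y = 1.9*0.65 / (1 + (1.9-1)*0.65)
y = 1.235 / (1 + 0.585)
y = 1.235 / 1.585
y = 0.7792


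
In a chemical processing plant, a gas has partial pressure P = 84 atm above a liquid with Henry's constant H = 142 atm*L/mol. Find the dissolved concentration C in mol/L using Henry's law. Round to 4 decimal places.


C = P / H
C = 84 / 142
C = 0.5915 mol/L


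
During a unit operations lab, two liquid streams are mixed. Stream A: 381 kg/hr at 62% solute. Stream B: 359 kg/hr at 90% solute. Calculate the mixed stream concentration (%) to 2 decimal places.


Mass balance on solute: F1*x1 + F2*x2 = F3*x3
F3 = F1 + F2 = 381 + 359 = 740 kg/hr
x3 = (F1*x1 + F2*x2)/F3
x3 = (381*0.62 + 359*0.9) / 740
x3 = 75.58%


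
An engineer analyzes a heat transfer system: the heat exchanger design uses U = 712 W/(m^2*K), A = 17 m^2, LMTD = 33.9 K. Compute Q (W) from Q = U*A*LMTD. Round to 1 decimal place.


Q = U * A * LMTD
Q = 712 * 17 * 33.9
Q = 410325.6 W


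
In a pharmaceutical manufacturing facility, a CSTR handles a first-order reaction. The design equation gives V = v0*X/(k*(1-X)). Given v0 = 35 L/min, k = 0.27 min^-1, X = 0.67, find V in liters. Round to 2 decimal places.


V = v0 * X / (k * (1 - X))
V = 35 * 0.67 / (0.27 * (1 - 0.67))
V = 23.45 / (0.27 * 0.33)
V = 23.45 / 0.0891
V = 263.19 L


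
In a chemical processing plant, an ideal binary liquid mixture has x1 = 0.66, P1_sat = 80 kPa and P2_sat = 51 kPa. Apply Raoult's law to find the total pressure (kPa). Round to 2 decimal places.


P = x1*P1_sat + x2*P2_sat
x2 = 1 - x1 = 1 - 0.66 = 0.34
P = 0.66*80 + 0.34*51
P = 52.8 + 17.34
P = 70.14 kPa


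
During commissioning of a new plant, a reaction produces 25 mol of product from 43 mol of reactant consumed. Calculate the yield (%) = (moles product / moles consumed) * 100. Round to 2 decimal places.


Yield = (moles product / moles consumed) * 100%
Yield = (25 / 43) * 100
Yield = 0.5814 * 100
Yield = 58.14%


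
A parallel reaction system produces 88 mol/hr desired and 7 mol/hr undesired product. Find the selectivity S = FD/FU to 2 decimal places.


S = desired product rate / undesired product rate
S = 88 / 7
S = 12.57


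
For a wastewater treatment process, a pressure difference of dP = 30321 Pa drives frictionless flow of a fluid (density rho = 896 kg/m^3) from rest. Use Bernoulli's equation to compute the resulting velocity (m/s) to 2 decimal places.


v = sqrt(2*dP/rho)
v = sqrt(2*30321/896)
v = sqrt(67.680804)
v = 8.23 m/s


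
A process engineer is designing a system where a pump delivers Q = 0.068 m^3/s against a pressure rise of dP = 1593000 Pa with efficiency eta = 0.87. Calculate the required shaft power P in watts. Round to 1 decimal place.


P = Q * dP / eta
P = 0.068 * 1593000 / 0.87
P = 108324.0 / 0.87
P = 124510.3 W


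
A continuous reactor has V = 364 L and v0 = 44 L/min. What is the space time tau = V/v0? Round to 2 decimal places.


tau = V / v0
tau = 364 / 44
tau = 8.27 min


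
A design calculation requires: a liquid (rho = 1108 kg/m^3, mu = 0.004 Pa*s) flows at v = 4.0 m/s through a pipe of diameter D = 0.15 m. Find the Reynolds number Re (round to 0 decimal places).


Re = rho * v * D / mu
Re = 1108 * 4.0 * 0.15 / 0.004
Re = 664.8 / 0.004
Re = 166200


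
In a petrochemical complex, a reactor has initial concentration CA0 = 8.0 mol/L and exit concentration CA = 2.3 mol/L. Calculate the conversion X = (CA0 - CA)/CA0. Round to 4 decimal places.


X = (CA0 - CA) / CA0
X = (8.0 - 2.3) / 8.0
X = 5.7 / 8.0
X = 0.7125


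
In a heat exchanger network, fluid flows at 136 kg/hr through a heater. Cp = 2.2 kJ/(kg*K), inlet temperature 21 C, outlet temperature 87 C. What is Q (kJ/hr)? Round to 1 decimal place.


Q = m_dot * Cp * (T2 - T1)
Q = 136 * 2.2 * (87 - 21)
Q = 136 * 2.2 * 66
Q = 19747.2 kJ/hr


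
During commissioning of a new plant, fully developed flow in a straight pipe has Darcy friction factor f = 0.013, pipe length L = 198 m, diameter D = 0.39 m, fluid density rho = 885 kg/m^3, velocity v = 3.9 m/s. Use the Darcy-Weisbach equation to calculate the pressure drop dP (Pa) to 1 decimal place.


dP = f * (L/D) * (rho*v^2/2)
dP = 0.013 * (198/0.39) * (885*3.9^2/2)
L/D = 507.69230769
rho*v^2/2 = 885*15.21/2 = 6730.425
dP = 0.013 * 507.69230769 * 6730.425
dP = 44420.8 Pa


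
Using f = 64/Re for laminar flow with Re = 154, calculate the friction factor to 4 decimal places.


f = 64 / Re
f = 64 / 154
f = 0.4156


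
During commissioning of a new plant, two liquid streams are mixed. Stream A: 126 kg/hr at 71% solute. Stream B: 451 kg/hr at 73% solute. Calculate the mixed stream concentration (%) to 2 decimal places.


Mass balance on solute: F1*x1 + F2*x2 = F3*x3
F3 = F1 + F2 = 126 + 451 = 577 kg/hr
x3 = (F1*x1 + F2*x2)/F3
x3 = (126*0.71 + 451*0.73) / 577
x3 = 72.56%


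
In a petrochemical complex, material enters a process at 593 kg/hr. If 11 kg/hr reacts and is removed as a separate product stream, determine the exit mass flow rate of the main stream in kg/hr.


Steady-state mass balance on the main outlet: F_out = F_in - F_removed
F_out = 593 - 11
F_out = 582 kg/hr


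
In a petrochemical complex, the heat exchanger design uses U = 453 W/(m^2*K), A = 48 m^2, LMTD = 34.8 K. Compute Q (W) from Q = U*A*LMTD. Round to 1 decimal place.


Q = U * A * LMTD
Q = 453 * 48 * 34.8
Q = 756691.2 W


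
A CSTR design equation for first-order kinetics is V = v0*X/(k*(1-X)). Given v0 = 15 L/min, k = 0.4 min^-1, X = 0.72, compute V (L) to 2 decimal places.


V = v0 * X / (k * (1 - X))
V = 15 * 0.72 / (0.4 * (1 - 0.72))
V = 10.8 / (0.4 * 0.28)
V = 10.8 / 0.112
V = 96.43 L


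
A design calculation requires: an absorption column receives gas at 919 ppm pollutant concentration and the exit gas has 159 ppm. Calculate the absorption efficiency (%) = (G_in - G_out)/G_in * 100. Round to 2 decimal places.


Efficiency = (G_in - G_out) / G_in * 100%
Efficiency = (919 - 159) / 919 * 100
Efficiency = 760 / 919 * 100
Efficiency = 82.70%


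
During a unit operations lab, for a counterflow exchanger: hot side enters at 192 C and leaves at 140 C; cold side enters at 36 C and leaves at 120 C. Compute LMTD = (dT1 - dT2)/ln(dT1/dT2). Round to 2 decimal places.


dT1 = Th_in - Tc_out = 192 - 120 = 72
dT2 = Th_out - Tc_in = 140 - 36 = 104
LMTD = (dT1 - dT2) / ln(dT1/dT2)
LMTD = (72 - 104) / ln(72/104)
LMTD = 87.02 K


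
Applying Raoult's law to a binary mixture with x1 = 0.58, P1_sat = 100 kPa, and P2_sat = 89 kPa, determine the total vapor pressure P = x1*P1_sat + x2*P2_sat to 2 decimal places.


P = x1*P1_sat + x2*P2_sat
x2 = 1 - x1 = 1 - 0.58 = 0.42
P = 0.58*100 + 0.42*89
P = 58.0 + 37.38
P = 95.38 kPa


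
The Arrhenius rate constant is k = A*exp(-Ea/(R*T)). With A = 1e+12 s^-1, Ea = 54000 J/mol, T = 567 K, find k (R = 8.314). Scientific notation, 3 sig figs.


k = A * exp(-Ea/(R*T))
k = 1e+12 * exp(-54000 / (8.314 * 567))
k = 1e+12 * exp(-11.455147)
k = 1.06e+07


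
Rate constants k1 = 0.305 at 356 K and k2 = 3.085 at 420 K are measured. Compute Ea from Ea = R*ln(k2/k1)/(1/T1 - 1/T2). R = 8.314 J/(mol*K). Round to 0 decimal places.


Ea = R * ln(k2/k1) / (1/T1 - 1/T2)
ln(k2/k1) = ln(3.085/0.305) = 2.3139952
1/T1 - 1/T2 = 1/356 - 1/420 = 0.000428036383
Ea = 8.314 * 2.3139952 / 0.000428036383
Ea = 44946 J/mol


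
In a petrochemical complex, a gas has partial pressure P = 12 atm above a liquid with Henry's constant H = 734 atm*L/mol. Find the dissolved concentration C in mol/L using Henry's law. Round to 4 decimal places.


C = P / H
C = 12 / 734
C = 0.0163 mol/L


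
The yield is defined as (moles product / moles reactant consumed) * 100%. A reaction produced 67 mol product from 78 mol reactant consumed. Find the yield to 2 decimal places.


Yield = (moles product / moles consumed) * 100%
Yield = (67 / 78) * 100
Yield = 0.859 * 100
Yield = 85.90%


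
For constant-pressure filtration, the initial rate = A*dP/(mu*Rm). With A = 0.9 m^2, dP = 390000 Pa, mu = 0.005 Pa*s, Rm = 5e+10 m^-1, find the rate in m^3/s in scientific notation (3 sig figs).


rate = A * dP / (mu * Rm)
rate = 0.9 * 390000 / (0.005 * 5e+10)
rate = 351000.0 / 2.500e+08
rate = 1.40e-03 m^3/s


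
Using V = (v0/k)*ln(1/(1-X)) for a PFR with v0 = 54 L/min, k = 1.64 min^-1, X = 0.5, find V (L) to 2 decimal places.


V = (v0/k) * ln(1/(1-X))
V = (54/1.64) * ln(1/(1-0.5))
V = 32.926829 * ln(2.0)
V = 32.926829 * 0.693147
V = 22.82 L


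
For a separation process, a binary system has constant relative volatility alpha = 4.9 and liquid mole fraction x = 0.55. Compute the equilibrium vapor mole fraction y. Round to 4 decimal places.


y = alpha*x / (1 + (alpha-1)*x)
y = 4.9*0.55 / (1 + (4.9-1)*0.55)
y = 2.695 / (1 + 2.145)
y = 2.695 / 3.145
y = 0.8569


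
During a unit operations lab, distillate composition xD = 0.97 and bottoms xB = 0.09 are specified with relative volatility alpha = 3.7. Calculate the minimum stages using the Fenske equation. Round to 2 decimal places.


N_min = ln((xD*(1-xB))/(xB*(1-xD))) / ln(alpha)
Numerator inside ln: 0.8827 / 0.0027 = 326.925926
ln(326.925926) = 5.789734
ln(alpha) = ln(3.7) = 1.308333
N_min = 5.789734 / 1.308333 = 4.43


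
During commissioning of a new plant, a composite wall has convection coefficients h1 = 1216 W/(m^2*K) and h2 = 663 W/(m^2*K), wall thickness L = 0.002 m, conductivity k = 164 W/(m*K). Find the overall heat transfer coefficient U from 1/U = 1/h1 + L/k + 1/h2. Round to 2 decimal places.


1/U = 1/h1 + L/k + 1/h2
1/U = 1/1216 + 0.002/164 + 1/663
1/U = 0.0008223684 + 1.21951e-05 + 0.0015082956
1/U = 0.0023428591
U = 426.83 W/(m^2*K)


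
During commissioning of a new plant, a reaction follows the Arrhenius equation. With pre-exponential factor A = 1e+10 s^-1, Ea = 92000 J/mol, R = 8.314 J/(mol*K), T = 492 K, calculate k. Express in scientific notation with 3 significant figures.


k = A * exp(-Ea/(R*T))
k = 1e+10 * exp(-92000 / (8.314 * 492))
k = 1e+10 * exp(-22.491204)
k = 1.71e+00


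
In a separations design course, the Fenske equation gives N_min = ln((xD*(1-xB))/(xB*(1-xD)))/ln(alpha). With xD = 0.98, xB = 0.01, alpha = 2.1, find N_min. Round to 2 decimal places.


N_min = ln((xD*(1-xB))/(xB*(1-xD))) / ln(alpha)
Numerator inside ln: 0.9702 / 0.0002 = 4851.0
ln(4851.0) = 8.48694
ln(alpha) = ln(2.1) = 0.741937
N_min = 8.48694 / 0.741937 = 11.44


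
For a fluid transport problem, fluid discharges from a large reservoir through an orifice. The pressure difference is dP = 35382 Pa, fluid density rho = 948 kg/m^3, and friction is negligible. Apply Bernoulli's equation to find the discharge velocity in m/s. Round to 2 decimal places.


v = sqrt(2*dP/rho)
v = sqrt(2*35382/948)
v = sqrt(74.64557)
v = 8.64 m/s


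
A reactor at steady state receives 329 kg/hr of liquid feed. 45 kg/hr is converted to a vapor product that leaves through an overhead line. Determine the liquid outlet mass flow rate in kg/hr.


Steady-state mass balance on the main outlet: F_out = F_in - F_removed
F_out = 329 - 45
F_out = 284 kg/hr


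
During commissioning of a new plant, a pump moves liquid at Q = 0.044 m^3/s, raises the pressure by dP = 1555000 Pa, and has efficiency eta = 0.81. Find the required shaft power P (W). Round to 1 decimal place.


P = Q * dP / eta
P = 0.044 * 1555000 / 0.81
P = 68420.0 / 0.81
P = 84469.1 W


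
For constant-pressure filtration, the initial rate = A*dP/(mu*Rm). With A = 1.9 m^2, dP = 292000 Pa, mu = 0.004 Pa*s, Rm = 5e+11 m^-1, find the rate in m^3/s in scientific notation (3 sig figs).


rate = A * dP / (mu * Rm)
rate = 1.9 * 292000 / (0.004 * 5e+11)
rate = 554800.0 / 2.000e+09
rate = 2.77e-04 m^3/s


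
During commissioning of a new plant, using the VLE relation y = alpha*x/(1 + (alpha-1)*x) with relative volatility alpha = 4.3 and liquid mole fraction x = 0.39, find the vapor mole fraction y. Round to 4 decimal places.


y = alpha*x / (1 + (alpha-1)*x)
y = 4.3*0.39 / (1 + (4.3-1)*0.39)
y = 1.677 / (1 + 1.287)
y = 1.677 / 2.287
y = 0.7333


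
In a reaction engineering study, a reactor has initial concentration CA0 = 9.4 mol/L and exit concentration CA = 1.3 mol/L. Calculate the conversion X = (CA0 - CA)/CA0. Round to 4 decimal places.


X = (CA0 - CA) / CA0
X = (9.4 - 1.3) / 9.4
X = 8.1 / 9.4
X = 0.8617


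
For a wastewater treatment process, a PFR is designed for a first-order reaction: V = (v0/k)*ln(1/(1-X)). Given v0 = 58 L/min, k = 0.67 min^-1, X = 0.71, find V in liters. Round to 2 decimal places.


V = (v0/k) * ln(1/(1-X))
V = (58/0.67) * ln(1/(1-0.71))
V = 86.567164 * ln(3.448276)
V = 86.567164 * 1.237874
V = 107.16 L


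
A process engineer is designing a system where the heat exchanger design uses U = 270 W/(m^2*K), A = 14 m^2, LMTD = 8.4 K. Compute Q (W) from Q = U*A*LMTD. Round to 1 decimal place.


Q = U * A * LMTD
Q = 270 * 14 * 8.4
Q = 31752.0 W


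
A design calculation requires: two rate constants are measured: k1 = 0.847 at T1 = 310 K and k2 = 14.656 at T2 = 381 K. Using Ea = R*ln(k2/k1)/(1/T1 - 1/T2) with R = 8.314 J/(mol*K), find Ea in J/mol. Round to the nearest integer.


Ea = R * ln(k2/k1) / (1/T1 - 1/T2)
ln(k2/k1) = ln(14.656/0.847) = 2.8509044
1/T1 - 1/T2 = 1/310 - 1/381 = 0.000601134536
Ea = 8.314 * 2.8509044 / 0.000601134536
Ea = 39429 J/mol


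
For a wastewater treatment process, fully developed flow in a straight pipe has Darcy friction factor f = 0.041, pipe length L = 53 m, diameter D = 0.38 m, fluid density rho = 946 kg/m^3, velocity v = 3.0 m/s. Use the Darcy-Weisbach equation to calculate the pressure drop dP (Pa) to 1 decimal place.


dP = f * (L/D) * (rho*v^2/2)
dP = 0.041 * (53/0.38) * (946*3.0^2/2)
L/D = 139.47368421
rho*v^2/2 = 946*9.0/2 = 4257.0
dP = 0.041 * 139.47368421 * 4257.0
dP = 24343.3 Pa


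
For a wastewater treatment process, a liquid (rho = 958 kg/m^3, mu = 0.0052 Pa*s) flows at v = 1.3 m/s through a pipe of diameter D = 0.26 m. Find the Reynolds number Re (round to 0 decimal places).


Re = rho * v * D / mu
Re = 958 * 1.3 * 0.26 / 0.0052
Re = 323.804 / 0.0052
Re = 62270


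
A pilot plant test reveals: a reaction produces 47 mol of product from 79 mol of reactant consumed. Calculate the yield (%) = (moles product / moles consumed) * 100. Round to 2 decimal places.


Yield = (moles product / moles consumed) * 100%
Yield = (47 / 79) * 100
Yield = 0.5949 * 100
Yield = 59.49%


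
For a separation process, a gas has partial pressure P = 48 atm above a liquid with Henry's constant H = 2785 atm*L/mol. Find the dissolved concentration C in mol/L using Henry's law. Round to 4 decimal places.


C = P / H
C = 48 / 2785
C = 0.0172 mol/L


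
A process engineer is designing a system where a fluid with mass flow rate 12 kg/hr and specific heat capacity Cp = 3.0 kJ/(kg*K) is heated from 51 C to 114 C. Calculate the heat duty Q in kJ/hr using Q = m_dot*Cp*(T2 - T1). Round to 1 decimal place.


Q = m_dot * Cp * (T2 - T1)
Q = 12 * 3.0 * (114 - 51)
Q = 12 * 3.0 * 63
Q = 2268.0 kJ/hr


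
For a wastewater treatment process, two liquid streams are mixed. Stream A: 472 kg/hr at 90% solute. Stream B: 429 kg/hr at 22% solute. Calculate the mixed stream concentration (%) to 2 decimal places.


Mass balance on solute: F1*x1 + F2*x2 = F3*x3
F3 = F1 + F2 = 472 + 429 = 901 kg/hr
x3 = (F1*x1 + F2*x2)/F3
x3 = (472*0.9 + 429*0.22) / 901
x3 = 57.62%
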